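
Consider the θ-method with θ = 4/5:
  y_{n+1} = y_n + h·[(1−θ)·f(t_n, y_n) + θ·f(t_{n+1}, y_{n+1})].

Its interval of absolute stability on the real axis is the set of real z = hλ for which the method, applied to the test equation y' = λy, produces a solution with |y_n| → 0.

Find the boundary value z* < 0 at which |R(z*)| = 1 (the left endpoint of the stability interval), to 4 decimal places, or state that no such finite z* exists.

unbounded; (−∞, 0).

Set f=λy, z=hλ:
  y_{n+1} = y_n + z·[1/5·y_n + 4/5·y_{n+1}] ⇒ (1 − 4/5z)y_{n+1} = (1 + 1/5z)y_n
  ⇒ R(z) = (1 + 1/5z)/(1 − 4/5z).

Need |R(x)|<1, x<0.
x=-1.61: |R|=0.2963
x=-2: |R|=0.2308
x=-10: |R|=0.1111
x=-100: |R|=0.2346
θ=4/5≥1/2 ⇒ |1+1/5x|<|1−4/5x| ∀x<0 ⇒ unbounded interval.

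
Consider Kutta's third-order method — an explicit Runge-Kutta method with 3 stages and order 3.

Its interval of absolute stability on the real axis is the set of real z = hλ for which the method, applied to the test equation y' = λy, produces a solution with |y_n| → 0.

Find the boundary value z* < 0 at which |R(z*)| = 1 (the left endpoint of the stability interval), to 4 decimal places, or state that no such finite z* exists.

Test eqn y'=λy, z=hλ:
  order 3, 3-stage ⇒ R(z)=1+z+z^2/2+z^3/6
  (e.g. R(-1.25)=0.20573, |R|=0.20573)

Solve |R(x)|<1 on ℝ⁻.
x=-1.25: |R|=0.2057
|R(-1.58)|=0.0108 |R(-1.15)|=0.2578 |R(-0.93)|=0.3684
Bisect:
  x_lo=-3.0366 |R|=2.0930  x_hi=-0.0861 |R|=0.9175
  mid=-1.56137 |R|=0.02316 →hi
  mid=-2.29901 |R|=0.68150 →hi
  mid=-2.66782 |R|=1.27379 →lo
  mid=-2.48341 |R|=0.95242 →hi
  mid=-2.57562 |R|=1.10641 →lo
  mid=-2.52952 |R|=1.02779 →lo
  mid=-2.50647 |R|=0.98971 →hi
  ...
  [-2.51277,-2.51259] ⇒ x*=-2.5127
Stable set (-2.5127, 0).

z* = -2.5127.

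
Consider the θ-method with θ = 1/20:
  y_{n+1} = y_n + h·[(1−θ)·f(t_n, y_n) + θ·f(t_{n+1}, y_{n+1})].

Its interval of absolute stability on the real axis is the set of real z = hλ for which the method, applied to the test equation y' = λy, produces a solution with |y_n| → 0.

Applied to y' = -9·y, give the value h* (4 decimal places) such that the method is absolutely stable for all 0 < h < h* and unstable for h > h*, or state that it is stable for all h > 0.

(-2.2222,0); λ=-9 ⇒ h* = (20/9)/9 = 0.2469.

On y'=λy, z=hλ:
  y_{n+1} = y_n + z·[19/20·y_n + 1/20·y_{n+1}] ⇒ (1 − 1/20z)y_{n+1} = (1 + 19/20z)y_n
  Hence R(z) = (1 + 19/20z)/(1 − 1/20z).

Boundary: |R(x)|=1, x<0.
x=-1.08: |R|=0.0247
R=−1: 1+19/20x = −1+1/20x ⇒ -9/10x=2 ⇒ x=2/(-9/10)=-2.2222
Confirm numerically:
  x=-1.910: |R|=0.74350 <1
  x=-1.740: |R|=0.60074 <1
  x=-1.630: |R|=0.50717 <1
  x=-1.384: |R|=0.29443 <1
  x=-2.495: |R|=1.21827 >1
  x=-2.378: |R|=1.12530 >1
So |R|<1 on (-2.2222, 0).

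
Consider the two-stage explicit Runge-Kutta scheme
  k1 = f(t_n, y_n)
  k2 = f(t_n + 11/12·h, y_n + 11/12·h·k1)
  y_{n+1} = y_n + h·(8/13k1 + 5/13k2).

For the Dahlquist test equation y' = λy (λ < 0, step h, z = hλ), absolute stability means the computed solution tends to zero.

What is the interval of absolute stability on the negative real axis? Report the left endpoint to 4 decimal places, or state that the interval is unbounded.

z∈(-2.8364,0).

On y'=λy, z=hλ:
  k1=λy_n ⇒ h·k1=z·y_n;  k2=λ(1+11/12z)y_n ⇒ h·k2=z(1+11/12z)y_n
  y_{n+1}/y_n = 1 + 8/13z + 5/13z(1+11/12z) = 1 + z + 55/156z²
  Hence R(z) = 1 + z + 55/156z².

Solve |R(x)|<1 on ℝ⁻.
x=-1.29: |R|=0.2967
R=1: x+55/156x²=0 ⇒ x=−156/55=-2.8364; min R=1−1/(4·55/156)=0.2909>−1
Confirm numerically:
  x=-2.226: |R|=0.52098 <1
  x=-2.061: |R|=0.43659 <1
  x=-1.840: |R|=0.35364 <1
  x=-1.671: |R|=0.31344 <1
  x=-3.201: |R|=1.41151 >1
  x=-3.127: |R|=1.32042 >1
Interval (-2.8364, 0).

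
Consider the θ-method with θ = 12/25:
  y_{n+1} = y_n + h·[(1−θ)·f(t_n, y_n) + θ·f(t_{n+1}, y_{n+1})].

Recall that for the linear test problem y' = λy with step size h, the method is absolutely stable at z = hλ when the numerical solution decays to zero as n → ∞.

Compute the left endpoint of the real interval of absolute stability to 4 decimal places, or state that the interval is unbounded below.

Set f=λy, z=hλ:
  y_{n+1} = y_n + z·[13/25·y_n + 12/25·y_{n+1}] ⇒ (1 − 12/25z)y_{n+1} = (1 + 13/25z)y_n
  so R(z) = (1 + 13/25z)/(1 − 12/25z).

Find x<0 with |R(x)|<1.
x=-0.95: |R|=0.3475
R=−1: 1+13/25x = −1+12/25x ⇒ -1/25x=2 ⇒ x=2/(-1/25)=-50.0000
Confirm numerically:
  x=-43.545: |R|=0.98821 <1
  x=-42.348: |R|=0.98565 <1
  x=-22.862: |R|=0.90934 <1
  x=-50.528: |R|=1.00084 >1
  x=-50.153: |R|=1.00024 >1
So |R|<1 on (-50.0000, 0).

z* = -50.0000.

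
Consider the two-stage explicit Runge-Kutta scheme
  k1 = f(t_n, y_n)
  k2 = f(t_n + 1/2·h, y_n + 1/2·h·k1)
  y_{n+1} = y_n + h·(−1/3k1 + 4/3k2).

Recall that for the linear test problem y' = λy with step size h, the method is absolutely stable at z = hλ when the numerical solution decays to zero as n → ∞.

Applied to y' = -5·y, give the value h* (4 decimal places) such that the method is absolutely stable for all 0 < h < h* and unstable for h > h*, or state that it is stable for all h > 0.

(-1.5000,0); λ=-5 ⇒ h* = (3/2)/5 = 0.3000.

With y'=λy (z=hλ):
  k1=λy_n ⇒ h·k1=z·y_n;  k2=λ(1+1/2z)y_n ⇒ h·k2=z(1+1/2z)y_n
  y_{n+1}/y_n = 1 − 1/3z + 4/3z(1+1/2z) = 1 + z + 2/3z²
  so R(z) = 1 + z + 2/3z².

Find x<0 with |R(x)|<1.
x=-1.79: |R|=1.3461
R=1: x+2/3x²=0 ⇒ x=−3/2=-1.5000; min R=1−1/(4·2/3)=0.6250>−1
Confirm numerically:
  x=-1.335: |R|=0.85315 <1
  x=-0.880: |R|=0.63627 <1
  x=-0.878: |R|=0.63592 <1
  x=-1.996: |R|=1.66001 >1
  x=-1.666: |R|=1.18437 >1
  x=-1.536: |R|=1.03686 >1
Interval (-1.5000, 0).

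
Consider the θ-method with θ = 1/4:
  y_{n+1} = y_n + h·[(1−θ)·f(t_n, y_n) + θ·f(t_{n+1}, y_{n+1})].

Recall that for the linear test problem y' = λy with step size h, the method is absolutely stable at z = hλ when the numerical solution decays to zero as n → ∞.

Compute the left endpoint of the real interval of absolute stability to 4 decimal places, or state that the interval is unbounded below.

z* = -4.0000.

Test eqn y'=λy, z=hλ:
  y_{n+1} = y_n + z·[3/4·y_n + 1/4·y_{n+1}] ⇒ (1 − 1/4z)y_{n+1} = (1 + 3/4z)y_n
  Hence R(z) = (1 + 3/4z)/(1 − 1/4z).

Boundary: |R(x)|=1, x<0.
x=-1.32: |R|=0.0075
R=−1: 1+3/4x = −1+1/4x ⇒ -1/2x=2 ⇒ x=2/(-1/2)=-4.0000
Confirm numerically:
  x=-3.675: |R|=0.91531 <1
  x=-2.306: |R|=0.46273 <1
  x=-1.953: |R|=0.31228 <1
  x=-4.439: |R|=1.10404 >1
  x=-4.260: |R|=1.06295 >1
  x=-4.200: |R|=1.04878 >1
Stable set (-4.0000, 0).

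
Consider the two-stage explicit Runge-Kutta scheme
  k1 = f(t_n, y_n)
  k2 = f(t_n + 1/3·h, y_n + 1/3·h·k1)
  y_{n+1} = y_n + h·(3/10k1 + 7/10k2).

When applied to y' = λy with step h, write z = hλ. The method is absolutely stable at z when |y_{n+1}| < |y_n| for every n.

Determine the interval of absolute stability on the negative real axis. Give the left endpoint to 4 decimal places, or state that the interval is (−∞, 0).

On y'=λy, z=hλ:
  k1=λy_n ⇒ h·k1=z·y_n;  k2=λ(1+1/3z)y_n ⇒ h·k2=z(1+1/3z)y_n
  y_{n+1}/y_n = 1 + 3/10z + 7/10z(1+1/3z) = 1 + z + 7/30z²
  R(z) = 1 + z + 7/30z².

Need |R(x)|<1, x<0.
x=-1.22: |R|=0.1273
R=1: x+7/30x²=0 ⇒ x=−30/7=-4.2857; min R=1−1/(4·7/30)=-0.0714>−1
Confirm numerically:
  x=-3.551: |R|=0.39124 <1
  x=-3.079: |R|=0.13306 <1
  x=-2.978: |R|=0.09131 <1
  x=-2.417: |R|=0.05389 <1
  x=-4.518: |R|=1.24488 >1
  x=-4.515: |R|=1.24155 >1
So |R|<1 on (-4.2857, 0).

z∈(-4.2857,0).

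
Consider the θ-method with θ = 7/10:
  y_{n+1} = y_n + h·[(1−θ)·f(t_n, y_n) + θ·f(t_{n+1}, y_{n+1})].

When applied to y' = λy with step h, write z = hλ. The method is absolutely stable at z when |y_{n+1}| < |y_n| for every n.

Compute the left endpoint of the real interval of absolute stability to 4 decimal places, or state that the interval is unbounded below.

Test eqn y'=λy, z=hλ:
  y_{n+1} = y_n + z·[3/10·y_n + 7/10·y_{n+1}] ⇒ (1 − 7/10z)y_{n+1} = (1 + 3/10z)y_n
  Hence R(z) = (1 + 3/10z)/(1 − 7/10z).

Find x<0 with |R(x)|<1.
x=-0.65: |R|=0.5533
x=-2: |R|=0.1667
x=-10: |R|=0.2500
x=-100: |R|=0.4085
θ=7/10≥1/2 ⇒ |1+3/10x|<|1−7/10x| ∀x<0 ⇒ unbounded interval.

(−∞, 0) — no finite endpoint.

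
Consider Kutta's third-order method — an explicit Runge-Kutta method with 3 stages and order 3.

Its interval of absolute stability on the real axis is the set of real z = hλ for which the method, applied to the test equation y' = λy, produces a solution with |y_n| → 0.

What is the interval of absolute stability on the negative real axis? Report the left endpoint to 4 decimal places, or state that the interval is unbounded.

With y'=λy (z=hλ):
  order 3, 3-stage ⇒ R(z)=1+z+z^2/2+z^3/6
  (e.g. R(-1.48)=0.07490, |R|=0.07490)

Find x<0 with |R(x)|<1.
x=-1.48: |R|=0.0749
|R(-0.79)|=0.4399 |R(-0.69)|=0.4933 |R(-0.5)|=0.6042
Bisect:
  x_lo=-3.3491 |R|=3.0016  x_hi=-0.1932 |R|=0.8243
  mid=-1.77112 |R|=0.12865 →hi
  mid=-2.56009 |R|=1.07955 →lo
  mid=-2.16560 |R|=0.51341 →hi
  mid=-2.36285 |R|=0.76997 →hi
  mid=-2.46147 |R|=0.91765 →hi
  mid=-2.51078 |R|=0.99677 →hi
  mid=-2.53543 |R|=1.03769 →lo
  mid=-2.52310 |R|=1.01711 →lo
  mid=-2.51694 |R|=1.00691 →lo
  mid=-2.51386 |R|=1.00183 →lo
  ...
  [-2.51290,-2.51270] ⇒ x*=-2.5127
Stable set (-2.5127, 0).

(-2.5127, 0).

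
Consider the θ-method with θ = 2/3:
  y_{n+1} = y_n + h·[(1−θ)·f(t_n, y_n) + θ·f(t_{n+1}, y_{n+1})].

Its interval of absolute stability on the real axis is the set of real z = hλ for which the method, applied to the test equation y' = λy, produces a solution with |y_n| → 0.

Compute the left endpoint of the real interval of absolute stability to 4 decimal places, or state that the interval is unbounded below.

Test eqn y'=λy, z=hλ:
  y_{n+1} = y_n + z·[1/3·y_n + 2/3·y_{n+1}] ⇒ (1 − 2/3z)y_{n+1} = (1 + 1/3z)y_n
  R(z) = (1 + 1/3z)/(1 − 2/3z).

Solve |R(x)|<1 on ℝ⁻.
x=-1.35: |R|=0.2895
x=-2: |R|=0.1429
x=-10: |R|=0.3043
x=-100: |R|=0.4778
θ=2/3≥1/2 ⇒ |1+1/3x|<|1−2/3x| ∀x<0 ⇒ interval (−∞,0).

(−∞, 0) — no finite endpoint.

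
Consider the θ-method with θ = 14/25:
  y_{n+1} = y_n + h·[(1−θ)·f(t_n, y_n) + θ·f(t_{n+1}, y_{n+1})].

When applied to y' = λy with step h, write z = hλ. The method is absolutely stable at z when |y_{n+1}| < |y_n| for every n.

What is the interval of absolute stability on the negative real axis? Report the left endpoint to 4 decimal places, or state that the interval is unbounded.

(−∞, 0) — no finite endpoint.

Set f=λy, z=hλ:
  y_{n+1} = y_n + z·[11/25·y_n + 14/25·y_{n+1}] ⇒ (1 − 14/25z)y_{n+1} = (1 + 11/25z)y_n
  ⇒ R(z) = (1 + 11/25z)/(1 − 14/25z).

Solve |R(x)|<1 on ℝ⁻.
x=-0.35: |R|=0.7074
x=-2: |R|=0.0566
x=-10: |R|=0.5152
x=-100: |R|=0.7544
θ=14/25≥1/2 ⇒ |1+11/25x|<|1−14/25x| ∀x<0 ⇒ unbounded interval.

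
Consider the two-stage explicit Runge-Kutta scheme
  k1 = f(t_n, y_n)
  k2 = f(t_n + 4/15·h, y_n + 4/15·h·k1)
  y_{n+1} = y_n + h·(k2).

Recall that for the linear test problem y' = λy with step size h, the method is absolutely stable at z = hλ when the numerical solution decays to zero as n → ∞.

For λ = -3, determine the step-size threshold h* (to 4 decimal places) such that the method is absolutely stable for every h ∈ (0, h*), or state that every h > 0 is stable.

(-3.7500,0); λ=-3 ⇒ h* = (15/4)/3 = 1.2500.

With y'=λy (z=hλ):
  k1=λy_n ⇒ h·k1=z·y_n;  k2=λ(1+4/15z)y_n ⇒ h·k2=z(1+4/15z)y_n
  y_{n+1}/y_n = 1 + z(1+4/15z) = 1 + z + 4/15z²
  ⇒ R(z) = 1 + z + 4/15z².

Solve |R(x)|<1 on ℝ⁻.
x=-0.47: |R|=0.5889
R=1: x+4/15x²=0 ⇒ x=−15/4=-3.7500; min R=1−1/(4·4/15)=0.0625>−1
Confirm numerically:
  x=-3.196: |R|=0.52784 <1
  x=-2.829: |R|=0.30520 <1
  x=-2.559: |R|=0.18726 <1
  x=-4.121: |R|=1.40770 >1
  x=-3.779: |R|=1.02922 >1
Stable set (-3.7500, 0).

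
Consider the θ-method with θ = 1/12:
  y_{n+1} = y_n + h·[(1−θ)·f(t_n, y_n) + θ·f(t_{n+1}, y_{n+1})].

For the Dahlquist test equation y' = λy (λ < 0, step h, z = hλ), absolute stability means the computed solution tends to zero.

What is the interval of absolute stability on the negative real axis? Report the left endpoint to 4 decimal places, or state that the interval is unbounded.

(-2.4000, 0).

Test eqn y'=λy, z=hλ:
  y_{n+1} = y_n + z·[11/12·y_n + 1/12·y_{n+1}] ⇒ (1 − 1/12z)y_{n+1} = (1 + 11/12z)y_n
  so R(z) = (1 + 11/12z)/(1 − 1/12z).

Boundary: |R(x)|=1, x<0.
x=-0.42: |R|=0.5942
R=−1: 1+11/12x = −1+1/12x ⇒ -5/6x=2 ⇒ x=2/(-5/6)=-2.4000
Confirm numerically:
  x=-2.296: |R|=0.92725 <1
  x=-2.056: |R|=0.75526 <1
  x=-1.880: |R|=0.62536 <1
  x=-1.721: |R|=0.50514 <1
  x=-2.992: |R|=1.39488 >1
  x=-2.903: |R|=1.33752 >1
  x=-2.436: |R|=1.02494 >1
Interval (-2.4000, 0).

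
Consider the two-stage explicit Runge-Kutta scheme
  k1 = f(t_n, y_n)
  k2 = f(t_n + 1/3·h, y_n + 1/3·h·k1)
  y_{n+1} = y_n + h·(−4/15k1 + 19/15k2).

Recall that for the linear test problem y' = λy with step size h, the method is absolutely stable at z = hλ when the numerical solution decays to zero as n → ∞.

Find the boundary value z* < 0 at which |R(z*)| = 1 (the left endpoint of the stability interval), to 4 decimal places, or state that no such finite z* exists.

left endpoint -2.3684.

Set f=λy, z=hλ:
  k1=λy_n ⇒ h·k1=z·y_n;  k2=λ(1+1/3z)y_n ⇒ h·k2=z(1+1/3z)y_n
  y_{n+1}/y_n = 1 − 4/15z + 19/15z(1+1/3z) = 1 + z + 19/45z²
  Hence R(z) = 1 + z + 19/45z².

Need |R(x)|<1, x<0.
x=-1.53: |R|=0.4584
R=1: x+19/45x²=0 ⇒ x=−45/19=-2.3684; min R=1−1/(4·19/45)=0.4079>−1
Confirm numerically:
  x=-1.719: |R|=0.52865 <1
  x=-1.696: |R|=0.51849 <1
  x=-1.044: |R|=0.41620 <1
  x=-2.834: |R|=1.55710 >1
  x=-2.710: |R|=1.39084 >1
  x=-2.419: |R|=1.05166 >1
So |R|<1 on (-2.3684, 0).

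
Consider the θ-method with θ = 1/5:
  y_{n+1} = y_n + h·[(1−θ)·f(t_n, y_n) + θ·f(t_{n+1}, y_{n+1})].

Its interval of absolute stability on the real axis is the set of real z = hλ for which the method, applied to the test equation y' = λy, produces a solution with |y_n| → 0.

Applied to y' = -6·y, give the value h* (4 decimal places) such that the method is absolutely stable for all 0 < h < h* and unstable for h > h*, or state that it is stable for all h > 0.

(-3.3333,0); λ=-6 ⇒ h* = (10/3)/6 = 0.5556.

Test eqn y'=λy, z=hλ:
  y_{n+1} = y_n + z·[4/5·y_n + 1/5·y_{n+1}] ⇒ (1 − 1/5z)y_{n+1} = (1 + 4/5z)y_n
  Hence R(z) = (1 + 4/5z)/(1 − 1/5z).

Boundary: |R(x)|=1, x<0.
x=-1.63: |R|=0.2293
R=−1: 1+4/5x = −1+1/5x ⇒ -3/5x=2 ⇒ x=2/(-3/5)=-3.3333
Confirm numerically:
  x=-2.829: |R|=0.80674 <1
  x=-1.663: |R|=0.24794 <1
  x=-1.434: |R|=0.11439 <1
  x=-3.823: |R|=1.16650 >1
  x=-3.772: |R|=1.15002 >1
  x=-3.650: |R|=1.10983 >1
Interval (-3.3333, 0).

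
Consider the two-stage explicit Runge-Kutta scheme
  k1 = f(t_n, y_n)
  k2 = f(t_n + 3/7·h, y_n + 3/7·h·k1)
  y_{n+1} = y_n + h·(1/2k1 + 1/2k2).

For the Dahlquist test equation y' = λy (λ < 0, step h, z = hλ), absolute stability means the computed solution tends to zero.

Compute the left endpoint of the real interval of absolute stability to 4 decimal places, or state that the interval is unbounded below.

With y'=λy (z=hλ):
  k1=λy_n ⇒ h·k1=z·y_n;  k2=λ(1+3/7z)y_n ⇒ h·k2=z(1+3/7z)y_n
  y_{n+1}/y_n = 1 + 1/2z + 1/2z(1+3/7z) = 1 + z + 3/14z²
  R(z) = 1 + z + 3/14z².

Need |R(x)|<1, x<0.
x=-1.24: |R|=0.0895
R=1: x+3/14x²=0 ⇒ x=−14/3=-4.6667; min R=1−1/(4·3/14)=-0.1667>−1
Confirm numerically:
  x=-4.373: |R|=0.72481 <1
  x=-3.681: |R|=0.22252 <1
  x=-2.691: |R|=0.13925 <1
  x=-5.214: |R|=1.61153 >1
  x=-5.055: |R|=1.42065 >1
  x=-4.894: |R|=1.23841 >1
So |R|<1 on (-4.6667, 0).

z* = -4.6667.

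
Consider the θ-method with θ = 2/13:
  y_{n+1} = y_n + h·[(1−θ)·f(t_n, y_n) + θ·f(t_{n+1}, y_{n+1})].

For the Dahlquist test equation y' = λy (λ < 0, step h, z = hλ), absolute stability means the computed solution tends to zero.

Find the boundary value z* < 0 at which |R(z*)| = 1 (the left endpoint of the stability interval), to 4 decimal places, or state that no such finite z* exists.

left endpoint -2.8889.

On y'=λy, z=hλ:
  y_{n+1} = y_n + z·[11/13·y_n + 2/13·y_{n+1}] ⇒ (1 − 2/13z)y_{n+1} = (1 + 11/13z)y_n
  Hence R(z) = (1 + 11/13z)/(1 − 2/13z).

Need |R(x)|<1, x<0.
x=-1.69: |R|=0.3413
R=−1: 1+11/13x = −1+2/13x ⇒ -9/13x=2 ⇒ x=2/(-9/13)=-2.8889
Confirm numerically:
  x=-2.014: |R|=0.53759 <1
  x=-1.701: |R|=0.34819 <1
  x=-1.546: |R|=0.24894 <1
  x=-1.285: |R|=0.07290 <1
  x=-3.441: |R|=1.24992 >1
  x=-3.029: |R|=1.06617 >1
  x=-2.964: |R|=1.03571 >1
Interval (-2.8889, 0).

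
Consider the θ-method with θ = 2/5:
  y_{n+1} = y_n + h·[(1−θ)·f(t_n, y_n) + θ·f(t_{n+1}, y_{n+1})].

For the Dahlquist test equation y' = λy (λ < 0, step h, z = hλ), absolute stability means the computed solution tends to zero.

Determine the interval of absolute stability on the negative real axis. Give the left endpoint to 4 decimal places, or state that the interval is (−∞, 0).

(-10.0000, 0).

Test eqn y'=λy, z=hλ:
  y_{n+1} = y_n + z·[3/5·y_n + 2/5·y_{n+1}] ⇒ (1 − 2/5z)y_{n+1} = (1 + 3/5z)y_n
  so R(z) = (1 + 3/5z)/(1 − 2/5z).

Need |R(x)|<1, x<0.
x=-1.79: |R|=0.0431
R=−1: 1+3/5x = −1+2/5x ⇒ -1/5x=2 ⇒ x=2/(-1/5)=-10.0000
Confirm numerically:
  x=-8.605: |R|=0.93719 <1
  x=-6.469: |R|=0.80316 <1
  x=-6.432: |R|=0.80027 <1
  x=-10.232: |R|=1.00911 >1
  x=-10.230: |R|=1.00903 >1
So |R|<1 on (-10.0000, 0).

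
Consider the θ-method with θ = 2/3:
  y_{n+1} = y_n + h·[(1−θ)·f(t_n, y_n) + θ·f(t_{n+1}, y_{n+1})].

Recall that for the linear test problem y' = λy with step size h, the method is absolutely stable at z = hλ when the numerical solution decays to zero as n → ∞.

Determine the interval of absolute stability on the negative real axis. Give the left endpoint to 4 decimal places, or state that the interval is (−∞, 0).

unbounded; (−∞, 0).

Test eqn y'=λy, z=hλ:
  y_{n+1} = y_n + z·[1/3·y_n + 2/3·y_{n+1}] ⇒ (1 − 2/3z)y_{n+1} = (1 + 1/3z)y_n
  so R(z) = (1 + 1/3z)/(1 − 2/3z).

Need |R(x)|<1, x<0.
x=-0.58: |R|=0.5817
x=-2: |R|=0.1429
x=-10: |R|=0.3043
x=-100: |R|=0.4778
θ=2/3≥1/2 ⇒ |1+1/3x|<|1−2/3x| ∀x<0 ⇒ stable on all of ℝ⁻.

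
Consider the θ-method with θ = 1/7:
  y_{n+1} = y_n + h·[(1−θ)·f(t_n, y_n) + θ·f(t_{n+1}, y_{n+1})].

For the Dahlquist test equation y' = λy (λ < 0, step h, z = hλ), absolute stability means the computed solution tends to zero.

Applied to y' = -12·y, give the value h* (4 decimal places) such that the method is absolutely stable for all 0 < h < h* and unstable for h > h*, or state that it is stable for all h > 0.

(-2.8000,0); λ=-12 ⇒ h* = (14/5)/12 = 0.2333.

Set f=λy, z=hλ:
  y_{n+1} = y_n + z·[6/7·y_n + 1/7·y_{n+1}] ⇒ (1 − 1/7z)y_{n+1} = (1 + 6/7z)y_n
  so R(z) = (1 + 6/7z)/(1 − 1/7z).

Find x<0 with |R(x)|<1.
x=-0.4: |R|=0.6216
R=−1: 1+6/7x = −1+1/7x ⇒ -5/7x=2 ⇒ x=2/(-5/7)=-2.8000
Confirm numerically:
  x=-2.291: |R|=0.72608 <1
  x=-2.005: |R|=0.55858 <1
  x=-1.361: |R|=0.13946 <1
  x=-3.193: |R|=1.19278 >1
  x=-3.129: |R|=1.16240 >1
So |R|<1 on (-2.8000, 0).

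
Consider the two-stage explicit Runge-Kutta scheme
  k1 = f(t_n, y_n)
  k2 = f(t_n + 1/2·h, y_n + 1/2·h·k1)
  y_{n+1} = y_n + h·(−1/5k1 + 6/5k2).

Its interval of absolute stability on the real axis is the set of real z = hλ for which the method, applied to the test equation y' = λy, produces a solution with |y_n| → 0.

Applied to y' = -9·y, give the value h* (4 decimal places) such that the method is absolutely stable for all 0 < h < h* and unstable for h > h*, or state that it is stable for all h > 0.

(-1.6667,0); λ=-9 ⇒ h* = (5/3)/9 = 0.1852.

On y'=λy, z=hλ:
  k1=λy_n ⇒ h·k1=z·y_n;  k2=λ(1+1/2z)y_n ⇒ h·k2=z(1+1/2z)y_n
  y_{n+1}/y_n = 1 − 1/5z + 6/5z(1+1/2z) = 1 + z + 3/5z²
  ⇒ R(z) = 1 + z + 3/5z².

Find x<0 with |R(x)|<1.
x=-1.33: |R|=0.7313
R=1: x+3/5x²=0 ⇒ x=−5/3=-1.6667; min R=1−1/(4·3/5)=0.5833>−1
Confirm numerically:
  x=-0.943: |R|=0.59055 <1
  x=-0.863: |R|=0.58386 <1
  x=-0.834: |R|=0.58333 <1
  x=-2.094: |R|=1.53690 >1
  x=-1.716: |R|=1.05079 >1
Interval (-1.6667, 0).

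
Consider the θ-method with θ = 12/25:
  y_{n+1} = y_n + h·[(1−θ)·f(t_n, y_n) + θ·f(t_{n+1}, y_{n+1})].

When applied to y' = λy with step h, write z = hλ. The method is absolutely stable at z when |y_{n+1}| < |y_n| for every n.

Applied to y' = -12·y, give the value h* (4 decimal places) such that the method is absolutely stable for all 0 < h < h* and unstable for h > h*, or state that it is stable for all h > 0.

On y'=λy, z=hλ:
  y_{n+1} = y_n + z·[13/25·y_n + 12/25·y_{n+1}] ⇒ (1 − 12/25z)y_{n+1} = (1 + 13/25z)y_n
  R(z) = (1 + 13/25z)/(1 − 12/25z).

Boundary: |R(x)|=1, x<0.
x=-0.96: |R|=0.3428
R=−1: 1+13/25x = −1+12/25x ⇒ -1/25x=2 ⇒ x=2/(-1/25)=-50.0000
Confirm numerically:
  x=-38.108: |R|=0.97534 <1
  x=-35.854: |R|=0.96893 <1
  x=-34.373: |R|=0.96428 <1
  x=-50.259: |R|=1.00041 >1
  x=-50.064: |R|=1.00010 >1
So |R|<1 on (-50.0000, 0).

(-50.0000,0); λ=-12 ⇒ h* = (50)/12 = 4.1667.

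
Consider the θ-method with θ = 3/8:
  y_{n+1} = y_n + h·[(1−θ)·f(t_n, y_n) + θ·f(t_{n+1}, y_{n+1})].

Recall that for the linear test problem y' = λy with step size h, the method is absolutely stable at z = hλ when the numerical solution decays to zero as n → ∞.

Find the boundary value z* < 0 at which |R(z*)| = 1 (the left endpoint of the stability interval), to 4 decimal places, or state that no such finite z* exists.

Set f=λy, z=hλ:
  y_{n+1} = y_n + z·[5/8·y_n + 3/8·y_{n+1}] ⇒ (1 − 3/8z)y_{n+1} = (1 + 5/8z)y_n
  so R(z) = (1 + 5/8z)/(1 − 3/8z).

Find x<0 with |R(x)|<1.
x=-1.11: |R|=0.2162
R=−1: 1+5/8x = −1+3/8x ⇒ -1/4x=2 ⇒ x=2/(-1/4)=-8.0000
Confirm numerically:
  x=-6.007: |R|=0.84682 <1
  x=-4.549: |R|=0.68116 <1
  x=-4.193: |R|=0.63001 <1
  x=-8.370: |R|=1.02235 >1
  x=-8.260: |R|=1.01586 >1
Stable set (-8.0000, 0).

z* = -8.0000.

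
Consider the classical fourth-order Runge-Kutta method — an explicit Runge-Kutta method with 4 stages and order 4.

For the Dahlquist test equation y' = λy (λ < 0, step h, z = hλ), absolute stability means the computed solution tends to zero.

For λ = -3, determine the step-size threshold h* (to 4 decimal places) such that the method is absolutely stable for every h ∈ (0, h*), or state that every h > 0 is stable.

On y'=λy, z=hλ:
  order 4, 4-stage ⇒ R(z)=1+z+z^2/2+z^3/6+z^4/24
  (e.g. R(-0.42)=0.65715, |R|=0.65715)

Boundary: |R(x)|=1, x<0.
x=-0.42: |R|=0.6571
|R(-3.15)|=1.7043 |R(-1.38)|=0.2853 |R(-0.99)|=0.3784
Bisect:
  x_lo=-3.6115 |R|=3.1474  x_hi=-0.0902 |R|=0.9137
  mid=-1.85085 |R|=0.29421 →hi
  mid=-2.73117 |R|=0.92142 →hi
  mid=-3.17133 |R|=1.75607 →lo
  mid=-2.95125 |R|=1.28043 →lo
  mid=-2.84121 |R|=1.08763 →lo
  mid=-2.78619 |R|=1.00135 →lo
  mid=-2.75868 |R|=0.96061 →hi
  mid=-2.77244 |R|=0.98079 →hi
  mid=-2.77931 |R|=0.99102 →hi
  ...
  [-2.78533,-2.78512] ⇒ x*=-2.7853
Stable set (-2.7853, 0).

(-2.7853,0); λ=-3 ⇒ h* = 0.9284.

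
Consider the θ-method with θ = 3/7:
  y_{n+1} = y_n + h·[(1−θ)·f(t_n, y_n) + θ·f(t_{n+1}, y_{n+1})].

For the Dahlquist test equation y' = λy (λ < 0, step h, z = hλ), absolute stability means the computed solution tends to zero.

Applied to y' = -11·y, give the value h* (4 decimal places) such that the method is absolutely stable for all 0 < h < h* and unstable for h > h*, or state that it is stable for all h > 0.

(-14.0000,0); λ=-11 ⇒ h* = (14)/11 = 1.2727.

With y'=λy (z=hλ):
  y_{n+1} = y_n + z·[4/7·y_n + 3/7·y_{n+1}] ⇒ (1 − 3/7z)y_{n+1} = (1 + 4/7z)y_n
  so R(z) = (1 + 4/7z)/(1 − 3/7z).

Solve |R(x)|<1 on ℝ⁻.
x=-1.23: |R|=0.1946
R=−1: 1+4/7x = −1+3/7x ⇒ -1/7x=2 ⇒ x=2/(-1/7)=-14.0000
Confirm numerically:
  x=-13.126: |R|=0.98115 <1
  x=-10.858: |R|=0.92060 <1
  x=-6.027: |R|=0.68211 <1
  x=-14.418: |R|=1.00832 >1
  x=-14.198: |R|=1.00399 >1
Interval (-14.0000, 0).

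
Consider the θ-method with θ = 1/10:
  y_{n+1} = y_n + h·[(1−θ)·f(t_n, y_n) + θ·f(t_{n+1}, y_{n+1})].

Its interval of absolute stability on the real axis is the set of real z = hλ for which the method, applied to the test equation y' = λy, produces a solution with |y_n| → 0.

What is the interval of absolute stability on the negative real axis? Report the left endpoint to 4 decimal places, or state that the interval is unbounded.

z∈(-2.5000,0).

On y'=λy, z=hλ:
  y_{n+1} = y_n + z·[9/10·y_n + 1/10·y_{n+1}] ⇒ (1 − 1/10z)y_{n+1} = (1 + 9/10z)y_n
  R(z) = (1 + 9/10z)/(1 − 1/10z).

Solve |R(x)|<1 on ℝ⁻.
x=-1: |R|=0.0909
R=−1: 1+9/10x = −1+1/10x ⇒ -4/5x=2 ⇒ x=2/(-4/5)=-2.5000
Confirm numerically:
  x=-2.449: |R|=0.96723 <1
  x=-2.262: |R|=0.84472 <1
  x=-1.135: |R|=0.01931 <1
  x=-3.054: |R|=1.33951 >1
  x=-2.962: |R|=1.28514 >1
  x=-2.737: |R|=1.14886 >1
So |R|<1 on (-2.5000, 0).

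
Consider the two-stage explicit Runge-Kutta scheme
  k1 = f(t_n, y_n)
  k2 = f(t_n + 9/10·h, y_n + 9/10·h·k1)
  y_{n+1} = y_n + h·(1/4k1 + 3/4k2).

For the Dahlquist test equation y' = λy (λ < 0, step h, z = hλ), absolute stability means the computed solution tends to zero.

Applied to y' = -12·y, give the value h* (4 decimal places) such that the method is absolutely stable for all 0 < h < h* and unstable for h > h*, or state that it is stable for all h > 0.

Set f=λy, z=hλ:
  k1=λy_n ⇒ h·k1=z·y_n;  k2=λ(1+9/10z)y_n ⇒ h·k2=z(1+9/10z)y_n
  y_{n+1}/y_n = 1 + 1/4z + 3/4z(1+9/10z) = 1 + z + 27/40z²
  ⇒ R(z) = 1 + z + 27/40z².

Solve |R(x)|<1 on ℝ⁻.
x=-1.4: |R|=0.9230
R=1: x+27/40x²=0 ⇒ x=−40/27=-1.4815; min R=1−1/(4·27/40)=0.6296>−1
Confirm numerically:
  x=-0.908: |R|=0.64851 <1
  x=-0.861: |R|=0.63939 <1
  x=-0.728: |R|=0.62974 <1
  x=-2.023: |R|=1.73946 >1
  x=-1.971: |R|=1.65127 >1
  x=-1.512: |R|=1.03115 >1
So |R|<1 on (-1.4815, 0).

(-1.4815,0); λ=-12 ⇒ h* = (40/27)/12 = 0.1235.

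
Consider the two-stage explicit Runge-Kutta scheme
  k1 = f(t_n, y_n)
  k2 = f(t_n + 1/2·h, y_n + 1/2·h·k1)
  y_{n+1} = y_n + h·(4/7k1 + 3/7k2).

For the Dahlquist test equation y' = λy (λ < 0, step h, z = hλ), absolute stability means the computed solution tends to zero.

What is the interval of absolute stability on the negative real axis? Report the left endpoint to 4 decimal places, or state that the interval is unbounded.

On y'=λy, z=hλ:
  k1=λy_n ⇒ h·k1=z·y_n;  k2=λ(1+1/2z)y_n ⇒ h·k2=z(1+1/2z)y_n
  y_{n+1}/y_n = 1 + 4/7z + 3/7z(1+1/2z) = 1 + z + 3/14z²
  ⇒ R(z) = 1 + z + 3/14z².

Find x<0 with |R(x)|<1.
x=-1.78: |R|=0.1011
R=1: x+3/14x²=0 ⇒ x=−14/3=-4.6667; min R=1−1/(4·3/14)=-0.1667>−1
Confirm numerically:
  x=-4.127: |R|=0.52274 <1
  x=-3.694: |R|=0.23006 <1
  x=-2.130: |R|=0.15781 <1
  x=-5.181: |R|=1.57102 >1
  x=-4.981: |R|=1.33551 >1
So |R|<1 on (-4.6667, 0).

z∈(-4.6667,0).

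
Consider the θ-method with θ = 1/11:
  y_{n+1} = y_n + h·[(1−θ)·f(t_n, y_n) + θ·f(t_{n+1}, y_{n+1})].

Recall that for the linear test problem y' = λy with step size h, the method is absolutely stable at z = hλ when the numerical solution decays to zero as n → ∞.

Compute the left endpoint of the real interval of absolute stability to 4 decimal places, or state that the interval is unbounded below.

With y'=λy (z=hλ):
  y_{n+1} = y_n + z·[10/11·y_n + 1/11·y_{n+1}] ⇒ (1 − 1/11z)y_{n+1} = (1 + 10/11z)y_n
  ⇒ R(z) = (1 + 10/11z)/(1 − 1/11z).

Boundary: |R(x)|=1, x<0.
x=-0.58: |R|=0.4491
R=−1: 1+10/11x = −1+1/11x ⇒ -9/11x=2 ⇒ x=2/(-9/11)=-2.4444
Confirm numerically:
  x=-2.307: |R|=0.90704 <1
  x=-2.124: |R|=0.78025 <1
  x=-1.332: |R|=0.18813 <1
  x=-1.113: |R|=0.01073 <1
  x=-2.933: |R|=1.31558 >1
  x=-2.697: |R|=1.16595 >1
  x=-2.546: |R|=1.06747 >1
So |R|<1 on (-2.4444, 0).

z* = -2.4444.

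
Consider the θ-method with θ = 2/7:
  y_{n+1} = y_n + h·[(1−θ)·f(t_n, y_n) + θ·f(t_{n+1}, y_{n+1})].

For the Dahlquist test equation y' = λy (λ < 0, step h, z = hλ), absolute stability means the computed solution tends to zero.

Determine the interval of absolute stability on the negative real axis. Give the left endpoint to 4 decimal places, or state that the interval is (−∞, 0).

With y'=λy (z=hλ):
  y_{n+1} = y_n + z·[5/7·y_n + 2/7·y_{n+1}] ⇒ (1 − 2/7z)y_{n+1} = (1 + 5/7z)y_n
  ⇒ R(z) = (1 + 5/7z)/(1 − 2/7z).

Need |R(x)|<1, x<0.
x=-0.36: |R|=0.6736
R=−1: 1+5/7x = −1+2/7x ⇒ -3/7x=2 ⇒ x=2/(-3/7)=-4.6667
Confirm numerically:
  x=-4.349: |R|=0.93929 <1
  x=-4.110: |R|=0.89028 <1
  x=-3.041: |R|=0.62720 <1
  x=-5.096: |R|=1.07492 >1
  x=-4.981: |R|=1.05559 >1
Stable set (-4.6667, 0).

(-4.6667, 0).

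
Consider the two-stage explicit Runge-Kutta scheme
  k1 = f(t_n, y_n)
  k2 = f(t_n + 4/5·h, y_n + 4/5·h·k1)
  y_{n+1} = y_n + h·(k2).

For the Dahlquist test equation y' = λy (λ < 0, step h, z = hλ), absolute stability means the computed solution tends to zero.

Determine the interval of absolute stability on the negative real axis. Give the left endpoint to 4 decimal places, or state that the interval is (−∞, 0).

(-1.2500, 0).

Set f=λy, z=hλ:
  k1=λy_n ⇒ h·k1=z·y_n;  k2=λ(1+4/5z)y_n ⇒ h·k2=z(1+4/5z)y_n
  y_{n+1}/y_n = 1 + z(1+4/5z) = 1 + z + 4/5z²
  so R(z) = 1 + z + 4/5z².

Find x<0 with |R(x)|<1.
x=-0.95: |R|=0.7720
R=1: x+4/5x²=0 ⇒ x=−5/4=-1.2500; min R=1−1/(4·4/5)=0.6875>−1
Confirm numerically:
  x=-1.173: |R|=0.92774 <1
  x=-1.000: |R|=0.80000 <1
  x=-0.826: |R|=0.71982 <1
  x=-0.712: |R|=0.69356 <1
  x=-1.669: |R|=1.55945 >1
  x=-1.661: |R|=1.54614 >1
  x=-1.388: |R|=1.15324 >1
Stable set (-1.2500, 0).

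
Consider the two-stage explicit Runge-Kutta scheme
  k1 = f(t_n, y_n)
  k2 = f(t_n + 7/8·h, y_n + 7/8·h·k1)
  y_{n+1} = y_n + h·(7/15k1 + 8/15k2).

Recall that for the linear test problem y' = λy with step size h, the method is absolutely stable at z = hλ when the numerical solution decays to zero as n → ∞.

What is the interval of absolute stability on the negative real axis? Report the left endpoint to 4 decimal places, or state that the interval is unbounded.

With y'=λy (z=hλ):
  k1=λy_n ⇒ h·k1=z·y_n;  k2=λ(1+7/8z)y_n ⇒ h·k2=z(1+7/8z)y_n
  y_{n+1}/y_n = 1 + 7/15z + 8/15z(1+7/8z) = 1 + z + 7/15z²
  so R(z) = 1 + z + 7/15z².

Boundary: |R(x)|=1, x<0.
x=-0.42: |R|=0.6623
R=1: x+7/15x²=0 ⇒ x=−15/7=-2.1429; min R=1−1/(4·7/15)=0.4643>−1
Confirm numerically:
  x=-1.682: |R|=0.63826 <1
  x=-1.257: |R|=0.48036 <1
  x=-0.988: |R|=0.46753 <1
  x=-2.560: |R|=1.49835 >1
  x=-2.280: |R|=1.14592 >1
  x=-2.205: |R|=1.06395 >1
Interval (-2.1429, 0).

(-2.1429, 0).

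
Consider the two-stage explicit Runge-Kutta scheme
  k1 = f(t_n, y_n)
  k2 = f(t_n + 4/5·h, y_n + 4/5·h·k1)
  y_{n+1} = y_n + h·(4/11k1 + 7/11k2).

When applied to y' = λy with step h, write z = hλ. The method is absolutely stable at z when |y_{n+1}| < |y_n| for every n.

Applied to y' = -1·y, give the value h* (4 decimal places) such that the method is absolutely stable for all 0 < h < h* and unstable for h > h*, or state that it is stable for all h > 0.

On y'=λy, z=hλ:
  k1=λy_n ⇒ h·k1=z·y_n;  k2=λ(1+4/5z)y_n ⇒ h·k2=z(1+4/5z)y_n
  y_{n+1}/y_n = 1 + 4/11z + 7/11z(1+4/5z) = 1 + z + 28/55z²
  ⇒ R(z) = 1 + z + 28/55z².

Solve |R(x)|<1 on ℝ⁻.
x=-0.94: |R|=0.5098
R=1: x+28/55x²=0 ⇒ x=−55/28=-1.9643; min R=1−1/(4·28/55)=0.5089>−1
Confirm numerically:
  x=-1.882: |R|=0.92116 <1
  x=-1.876: |R|=0.91568 <1
  x=-1.467: |R|=0.62861 <1
  x=-2.543: |R|=1.74921 >1
  x=-1.984: |R|=1.01991 >1
So |R|<1 on (-1.9643, 0).

(-1.9643,0); λ=-1 ⇒ h* = (55/28)/1 = 1.9643.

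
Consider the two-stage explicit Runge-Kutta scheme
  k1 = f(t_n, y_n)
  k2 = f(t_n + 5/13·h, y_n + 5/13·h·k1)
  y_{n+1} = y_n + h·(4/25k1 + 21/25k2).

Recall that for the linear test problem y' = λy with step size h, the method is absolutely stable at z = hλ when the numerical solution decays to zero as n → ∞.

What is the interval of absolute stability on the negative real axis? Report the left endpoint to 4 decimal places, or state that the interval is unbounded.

z∈(-3.0952,0).

Test eqn y'=λy, z=hλ:
  k1=λy_n ⇒ h·k1=z·y_n;  k2=λ(1+5/13z)y_n ⇒ h·k2=z(1+5/13z)y_n
  y_{n+1}/y_n = 1 + 4/25z + 21/25z(1+5/13z) = 1 + z + 21/65z²
  ⇒ R(z) = 1 + z + 21/65z².

Find x<0 with |R(x)|<1.
x=-0.68: |R|=0.4694
R=1: x+21/65x²=0 ⇒ x=−65/21=-3.0952; min R=1−1/(4·21/65)=0.2262>−1
Confirm numerically:
  x=-2.237: |R|=0.37973 <1
  x=-1.816: |R|=0.24946 <1
  x=-1.473: |R|=0.22799 <1
  x=-3.653: |R|=1.65827 >1
  x=-3.314: |R|=1.23422 >1
  x=-3.168: |R|=1.07447 >1
Stable set (-3.0952, 0).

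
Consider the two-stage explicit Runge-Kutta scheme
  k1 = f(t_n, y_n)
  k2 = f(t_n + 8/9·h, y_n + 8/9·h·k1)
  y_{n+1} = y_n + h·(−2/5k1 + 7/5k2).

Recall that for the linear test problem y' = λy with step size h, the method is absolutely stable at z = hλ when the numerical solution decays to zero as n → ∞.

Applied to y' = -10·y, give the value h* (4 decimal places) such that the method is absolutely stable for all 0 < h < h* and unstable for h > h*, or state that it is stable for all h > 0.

Set f=λy, z=hλ:
  k1=λy_n ⇒ h·k1=z·y_n;  k2=λ(1+8/9z)y_n ⇒ h·k2=z(1+8/9z)y_n
  y_{n+1}/y_n = 1 − 2/5z + 7/5z(1+8/9z) = 1 + z + 56/45z²
  ⇒ R(z) = 1 + z + 56/45z².

Solve |R(x)|<1 on ℝ⁻.
x=-1.62: |R|=2.6459
R=1: x+56/45x²=0 ⇒ x=−45/56=-0.8036; min R=1−1/(4·56/45)=0.7991>−1
Confirm numerically:
  x=-0.779: |R|=0.97618 <1
  x=-0.777: |R|=0.97431 <1
  x=-0.761: |R|=0.95968 <1
  x=-0.545: |R|=0.82463 <1
  x=-1.152: |R|=1.49951 >1
  x=-1.008: |R|=1.25644 >1
  x=-0.840: |R|=1.03808 >1
Interval (-0.8036, 0).

(-0.8036,0); λ=-10 ⇒ h* = (45/56)/10 = 0.0804.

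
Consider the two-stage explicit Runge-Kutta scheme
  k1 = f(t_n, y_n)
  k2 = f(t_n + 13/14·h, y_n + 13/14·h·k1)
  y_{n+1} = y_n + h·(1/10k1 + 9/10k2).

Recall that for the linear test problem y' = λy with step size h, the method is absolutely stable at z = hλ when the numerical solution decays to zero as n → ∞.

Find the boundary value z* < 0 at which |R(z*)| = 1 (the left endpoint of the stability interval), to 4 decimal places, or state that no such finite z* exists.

Set f=λy, z=hλ:
  k1=λy_n ⇒ h·k1=z·y_n;  k2=λ(1+13/14z)y_n ⇒ h·k2=z(1+13/14z)y_n
  y_{n+1}/y_n = 1 + 1/10z + 9/10z(1+13/14z) = 1 + z + 117/140z²
  R(z) = 1 + z + 117/140z².

Find x<0 with |R(x)|<1.
x=-0.8: |R|=0.7349
R=1: x+117/140x²=0 ⇒ x=−140/117=-1.1966; min R=1−1/(4·117/140)=0.7009>−1
Confirm numerically:
  x=-1.107: |R|=0.91713 <1
  x=-1.063: |R|=0.88133 <1
  x=-0.915: |R|=0.78468 <1
  x=-0.614: |R|=0.70106 <1
  x=-1.578: |R|=1.50300 >1
  x=-1.342: |R|=1.16309 >1
So |R|<1 on (-1.1966, 0).

z* = -1.1966.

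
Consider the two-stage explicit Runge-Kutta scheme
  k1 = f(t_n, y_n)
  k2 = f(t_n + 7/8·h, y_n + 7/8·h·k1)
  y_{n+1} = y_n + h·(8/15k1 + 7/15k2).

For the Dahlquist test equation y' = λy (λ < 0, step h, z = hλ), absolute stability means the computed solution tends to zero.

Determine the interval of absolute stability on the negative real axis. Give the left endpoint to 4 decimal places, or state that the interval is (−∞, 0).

(-2.4490, 0).

Set f=λy, z=hλ:
  k1=λy_n ⇒ h·k1=z·y_n;  k2=λ(1+7/8z)y_n ⇒ h·k2=z(1+7/8z)y_n
  y_{n+1}/y_n = 1 + 8/15z + 7/15z(1+7/8z) = 1 + z + 49/120z²
  ⇒ R(z) = 1 + z + 49/120z².

Need |R(x)|<1, x<0.
x=-1.52: |R|=0.4234
R=1: x+49/120x²=0 ⇒ x=−120/49=-2.4490; min R=1−1/(4·49/120)=0.3878>−1
Confirm numerically:
  x=-2.326: |R|=0.88320 <1
  x=-1.897: |R|=0.57243 <1
  x=-1.591: |R|=0.44261 <1
  x=-1.199: |R|=0.38802 <1
  x=-3.040: |R|=1.73365 >1
  x=-2.860: |R|=1.48000 >1
  x=-2.557: |R|=1.11279 >1
So |R|<1 on (-2.4490, 0).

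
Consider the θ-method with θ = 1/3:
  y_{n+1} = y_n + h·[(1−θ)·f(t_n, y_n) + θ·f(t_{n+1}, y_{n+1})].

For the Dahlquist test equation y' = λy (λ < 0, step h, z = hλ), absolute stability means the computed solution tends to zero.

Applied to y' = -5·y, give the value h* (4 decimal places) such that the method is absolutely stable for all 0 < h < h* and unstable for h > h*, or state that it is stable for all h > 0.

(-6.0000,0); λ=-5 ⇒ h* = (6)/5 = 1.2000.

On y'=λy, z=hλ:
  y_{n+1} = y_n + z·[2/3·y_n + 1/3·y_{n+1}] ⇒ (1 − 1/3z)y_{n+1} = (1 + 2/3z)y_n
  so R(z) = (1 + 2/3z)/(1 − 1/3z).

Find x<0 with |R(x)|<1.
x=-0.34: |R|=0.6946
R=−1: 1+2/3x = −1+1/3x ⇒ -1/3x=2 ⇒ x=2/(-1/3)=-6.0000
Confirm numerically:
  x=-5.955: |R|=0.99497 <1
  x=-3.616: |R|=0.63966 <1
  x=-2.599: |R|=0.39257 <1
  x=-6.376: |R|=1.04010 >1
  x=-6.350: |R|=1.03743 >1
  x=-6.263: |R|=1.02839 >1
Stable set (-6.0000, 0).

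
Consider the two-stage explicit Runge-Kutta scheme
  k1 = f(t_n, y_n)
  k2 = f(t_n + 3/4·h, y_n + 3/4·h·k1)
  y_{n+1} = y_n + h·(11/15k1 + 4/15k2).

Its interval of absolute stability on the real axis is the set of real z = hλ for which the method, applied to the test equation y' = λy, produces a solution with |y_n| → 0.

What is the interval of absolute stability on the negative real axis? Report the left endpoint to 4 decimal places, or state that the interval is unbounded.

Set f=λy, z=hλ:
  k1=λy_n ⇒ h·k1=z·y_n;  k2=λ(1+3/4z)y_n ⇒ h·k2=z(1+3/4z)y_n
  y_{n+1}/y_n = 1 + 11/15z + 4/15z(1+3/4z) = 1 + z + 1/5z²
  R(z) = 1 + z + 1/5z².

Find x<0 with |R(x)|<1.
x=-0.67: |R|=0.4198
R=1: x+1/5x²=0 ⇒ x=−5=-5.0000; min R=1−1/(4·1/5)=-0.2500>−1
Confirm numerically:
  x=-4.819: |R|=0.82555 <1
  x=-3.272: |R|=0.13080 <1
  x=-2.572: |R|=0.24896 <1
  x=-5.598: |R|=1.66952 >1
  x=-5.522: |R|=1.57650 >1
Stable set (-5.0000, 0).

z∈(-5.0000,0).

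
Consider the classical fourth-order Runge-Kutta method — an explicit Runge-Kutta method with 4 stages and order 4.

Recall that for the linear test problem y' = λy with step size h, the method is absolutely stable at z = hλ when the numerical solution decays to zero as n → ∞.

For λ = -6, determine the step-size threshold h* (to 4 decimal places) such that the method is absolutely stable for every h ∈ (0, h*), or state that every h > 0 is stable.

With y'=λy (z=hλ):
  order 4, 4-stage ⇒ R(z)=1+z+z^2/2+z^3/6+z^4/24
  (e.g. R(-1.78)=0.28252, |R|=0.28252)

Solve |R(x)|<1 on ℝ⁻.
x=-1.78: |R|=0.2825
|R(-2.25)|=0.4507 |R(-1.28)|=0.3015 |R(-0.94)|=0.3959
Bisect:
  x_lo=-3.3411 |R|=2.2165  x_hi=-0.0548 |R|=0.9467
  mid=-1.69794 |R|=0.27402 →hi
  mid=-2.51953 |R|=0.66787 →hi
  mid=-2.93033 |R|=1.24161 →lo
  mid=-2.72493 |R|=0.91274 →hi
  mid=-2.82763 |R|=1.06573 →lo
  mid=-2.77628 |R|=0.98649 →hi
  mid=-2.80195 |R|=1.02541 →lo
  mid=-2.78912 |R|=1.00578 →lo
  mid=-2.78270 |R|=0.99609 →hi
  ...
  [-2.78531,-2.78511] ⇒ x*=-2.7853
Stable set (-2.7853, 0).

(-2.7853,0); λ=-6 ⇒ h* = 0.4642.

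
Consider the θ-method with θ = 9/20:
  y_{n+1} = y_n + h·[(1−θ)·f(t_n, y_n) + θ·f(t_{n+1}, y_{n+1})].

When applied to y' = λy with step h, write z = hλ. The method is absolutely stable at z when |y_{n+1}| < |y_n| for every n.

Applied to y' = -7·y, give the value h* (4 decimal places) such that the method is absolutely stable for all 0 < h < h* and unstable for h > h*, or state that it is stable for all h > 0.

(-20.0000,0); λ=-7 ⇒ h* = (20)/7 = 2.8571.

On y'=λy, z=hλ:
  y_{n+1} = y_n + z·[11/20·y_n + 9/20·y_{n+1}] ⇒ (1 − 9/20z)y_{n+1} = (1 + 11/20z)y_n
  R(z) = (1 + 11/20z)/(1 − 9/20z).

Boundary: |R(x)|=1, x<0.
x=-0.86: |R|=0.3800
R=−1: 1+11/20x = −1+9/20x ⇒ -1/10x=2 ⇒ x=2/(-1/10)=-20.0000
Confirm numerically:
  x=-18.485: |R|=0.98374 <1
  x=-15.207: |R|=0.93889 <1
  x=-12.999: |R|=0.89779 <1
  x=-8.113: |R|=0.74441 <1
  x=-20.520: |R|=1.00508 >1
  x=-20.263: |R|=1.00260 >1
Stable set (-20.0000, 0).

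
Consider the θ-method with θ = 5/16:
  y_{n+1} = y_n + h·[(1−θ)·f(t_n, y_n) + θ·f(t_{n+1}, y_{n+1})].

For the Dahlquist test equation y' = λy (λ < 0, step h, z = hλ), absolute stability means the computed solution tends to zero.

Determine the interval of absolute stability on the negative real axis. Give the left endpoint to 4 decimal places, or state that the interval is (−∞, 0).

z∈(-5.3333,0).

With y'=λy (z=hλ):
  y_{n+1} = y_n + z·[11/16·y_n + 5/16·y_{n+1}] ⇒ (1 − 5/16z)y_{n+1} = (1 + 11/16z)y_n
  so R(z) = (1 + 11/16z)/(1 − 5/16z).

Need |R(x)|<1, x<0.
x=-0.79: |R|=0.3664
R=−1: 1+11/16x = −1+5/16x ⇒ -3/8x=2 ⇒ x=2/(-3/8)=-5.3333
Confirm numerically:
  x=-5.204: |R|=0.98153 <1
  x=-3.732: |R|=0.72279 <1
  x=-2.976: |R|=0.54197 <1
  x=-2.276: |R|=0.33002 <1
  x=-5.811: |R|=1.06361 >1
  x=-5.378: |R|=1.00625 >1
Interval (-5.3333, 0).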